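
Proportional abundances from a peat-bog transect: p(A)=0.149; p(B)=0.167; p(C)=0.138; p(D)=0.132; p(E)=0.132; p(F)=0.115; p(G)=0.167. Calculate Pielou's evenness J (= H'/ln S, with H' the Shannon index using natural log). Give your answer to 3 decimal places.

0.996

H' = −Σ pᵢ ln pᵢ = −((-0.28367) + (-0.29889) + (-0.27331) + (-0.26729) + (-0.26729) + (-0.24872) + (-0.29889)) = 1.93807 (working shown to 5 dp, full precision carried).
With S = 7 species, ln S = 1.94591, so J = 1.93807/1.94591 = 0.99597, i.e. 0.996 to 3 decimal places.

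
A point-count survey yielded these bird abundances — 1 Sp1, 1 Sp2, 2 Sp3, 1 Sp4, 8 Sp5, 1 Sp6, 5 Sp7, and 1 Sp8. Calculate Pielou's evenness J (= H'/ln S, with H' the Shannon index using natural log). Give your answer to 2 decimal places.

Total N = 1+1+2+1+8+1+5+1 = 20, so the proportions are 0.05, 0.05, 0.1, 0.05, 0.4, 0.05, 0.25, 0.05 (working shown to 4 dp, full precision carried).
H' = −Σ pᵢ ln pᵢ = −((-0.1498) + (-0.1498) + (-0.2303) + (-0.1498) + (-0.3665) + (-0.1498) + (-0.3466) + (-0.1498)) = 1.6923.
With S = 8 species, ln S = 2.0794, so J = 1.6923/2.0794 = 0.8138, i.e. 0.81 to 2 decimal places.

0.81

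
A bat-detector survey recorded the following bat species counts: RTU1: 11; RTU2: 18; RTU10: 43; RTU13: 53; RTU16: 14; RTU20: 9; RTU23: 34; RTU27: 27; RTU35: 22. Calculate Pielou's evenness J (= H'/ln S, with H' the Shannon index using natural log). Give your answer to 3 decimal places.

Total N = 11+18+43+53+14+9+34+27+22 = 231, so the proportions are 0.04762, 0.07792, 0.18615, 0.22944, 0.06061, 0.03896, 0.14719, 0.11688, 0.09524 (working shown to 5 dp, full precision carried).
H' = −Σ pᵢ ln pᵢ = −((-0.14498) + (-0.19886) + (-0.31295) + (-0.33776) + (-0.16990) + (-0.12644) + (-0.28202) + (-0.25090) + (-0.22394)) = 2.04775.
With S = 9 species, ln S = 2.19722, so J = 2.04775/2.19722 = 0.93197, i.e. 0.932 to 3 decimal places.

0.932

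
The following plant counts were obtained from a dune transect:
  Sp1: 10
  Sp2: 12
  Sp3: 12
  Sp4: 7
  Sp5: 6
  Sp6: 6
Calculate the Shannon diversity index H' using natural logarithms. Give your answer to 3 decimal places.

Total N = 10+12+12+7+6+6 = 53, so the proportions are 0.18868, 0.22642, 0.22642, 0.13208, 0.11321, 0.11321 (working shown to 5 dp, full precision carried).
Each pᵢ ln pᵢ term: 0.18868×(-1.66771)=-0.31466, 0.22642×(-1.48539)=-0.33631, 0.22642×(-1.48539)=-0.33631, 0.13208×(-2.02438)=-0.26737, 0.11321×(-2.17853)=-0.24663, 0.11321×(-2.17853)=-0.24663.
Sum = -1.74791, so H' = 1.748.

1.748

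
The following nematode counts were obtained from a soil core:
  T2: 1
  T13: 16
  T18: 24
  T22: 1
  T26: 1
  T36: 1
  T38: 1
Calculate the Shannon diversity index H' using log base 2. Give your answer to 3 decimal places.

Total N = 1+16+24+1+1+1+1 = 45, so the proportions are 0.02222, 0.35556, 0.53333, 0.02222, 0.02222, 0.02222, 0.02222 (working shown to 5 dp, full precision carried).
Each pᵢ log₂ pᵢ term: 0.02222×(-5.49185)=-0.12204, 0.35556×(-1.49185)=-0.53044, 0.53333×(-0.90689)=-0.48367, 0.02222×(-5.49185)=-0.12204, 0.02222×(-5.49185)=-0.12204, 0.02222×(-5.49185)=-0.12204, 0.02222×(-5.49185)=-0.12204.
Sum = -1.62432, so H' = 1.624.

1.624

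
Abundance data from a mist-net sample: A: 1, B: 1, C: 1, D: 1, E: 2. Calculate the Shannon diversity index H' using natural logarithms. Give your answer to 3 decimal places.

1.561

Total N = 1+1+1+1+2 = 6, so the proportions are 0.16667, 0.16667, 0.16667, 0.16667, 0.33333 (working shown to 5 dp, full precision carried).
Each pᵢ ln pᵢ term: 0.16667×(-1.79176)=-0.29863, 0.16667×(-1.79176)=-0.29863, 0.16667×(-1.79176)=-0.29863, 0.16667×(-1.79176)=-0.29863, 0.33333×(-1.09861)=-0.36620.
Sum = -1.56071, so H' = 1.561.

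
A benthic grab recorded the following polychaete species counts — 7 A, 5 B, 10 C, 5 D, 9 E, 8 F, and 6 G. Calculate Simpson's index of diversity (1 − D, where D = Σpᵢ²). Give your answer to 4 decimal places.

0.8480

Total N = 7+5+10+5+9+8+6 = 50, so the proportions are 0.14, 0.1, 0.2, 0.1, 0.18, 0.16, 0.12 (working shown to 6 dp, full precision carried).
D = 0.14² + 0.1² + 0.2² + 0.1² + 0.18² + 0.16² + 0.12² = 0.019600 + 0.010000 + 0.040000 + 0.010000 + 0.032400 + 0.025600 + 0.014400 = 0.152000.
So 1 − D = 0.848000, i.e. 0.8480 to 4 decimal places.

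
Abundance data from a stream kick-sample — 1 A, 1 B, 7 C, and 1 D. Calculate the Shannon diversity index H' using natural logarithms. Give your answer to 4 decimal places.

Total N = 1+1+7+1 = 10, so the proportions are 0.1, 0.1, 0.7, 0.1 (working shown to 6 dp, full precision carried).
Each pᵢ ln pᵢ term: 0.1×(-2.302585)=-0.230259, 0.1×(-2.302585)=-0.230259, 0.7×(-0.356675)=-0.249672, 0.1×(-2.302585)=-0.230259.
Sum = -0.940448, so H' = 0.9404.

0.9404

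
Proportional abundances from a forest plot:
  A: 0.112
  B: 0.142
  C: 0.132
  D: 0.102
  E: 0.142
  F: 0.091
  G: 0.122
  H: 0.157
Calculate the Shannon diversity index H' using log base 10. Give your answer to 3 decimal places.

Each pᵢ log₁₀ pᵢ term (working shown to 5 dp, full precision carried): 0.112×(-0.95078)=-0.10649, 0.142×(-0.84771)=-0.12038, 0.132×(-0.87943)=-0.11608, 0.102×(-0.99140)=-0.10112, 0.142×(-0.84771)=-0.12038, 0.091×(-1.04096)=-0.09473, 0.122×(-0.91364)=-0.11146, 0.157×(-0.80410)=-0.12624.
Sum = -0.89688, so H' = 0.897.

0.897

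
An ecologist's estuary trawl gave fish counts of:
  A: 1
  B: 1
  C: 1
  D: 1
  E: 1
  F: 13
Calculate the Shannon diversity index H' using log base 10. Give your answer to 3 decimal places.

0.451

Total N = 1+1+1+1+1+13 = 18, so the proportions are 0.05556, 0.05556, 0.05556, 0.05556, 0.05556, 0.72222 (working shown to 5 dp, full precision carried).
Each pᵢ log₁₀ pᵢ term: 0.05556×(-1.25527)=-0.06974, 0.05556×(-1.25527)=-0.06974, 0.05556×(-1.25527)=-0.06974, 0.05556×(-1.25527)=-0.06974, 0.05556×(-1.25527)=-0.06974, 0.72222×(-0.14133)=-0.10207.
Sum = -0.45076, so H' = 0.451.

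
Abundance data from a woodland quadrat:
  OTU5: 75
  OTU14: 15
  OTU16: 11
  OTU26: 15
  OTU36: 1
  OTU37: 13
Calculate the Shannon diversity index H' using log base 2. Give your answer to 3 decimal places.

1.864

Total N = 75+15+11+15+1+13 = 130, so the proportions are 0.57692, 0.11538, 0.08462, 0.11538, 0.00769, 0.1 (working shown to 5 dp, full precision carried).
Each pᵢ log₂ pᵢ term: 0.57692×(-0.79355)=-0.45782, 0.11538×(-3.11548)=-0.35948, 0.08462×(-3.56294)=-0.30148, 0.11538×(-3.11548)=-0.35948, 0.00769×(-7.02237)=-0.05402, 0.1×(-3.32193)=-0.33219.
Sum = -1.86446, so H' = 1.864.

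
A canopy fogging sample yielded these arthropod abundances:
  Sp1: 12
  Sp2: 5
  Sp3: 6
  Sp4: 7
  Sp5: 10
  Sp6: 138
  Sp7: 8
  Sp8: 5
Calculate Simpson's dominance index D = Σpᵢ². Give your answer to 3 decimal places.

Total N = 12+5+6+7+10+138+8+5 = 191, so the proportions are 0.06283, 0.02618, 0.03141, 0.03665, 0.05236, 0.72251, 0.04188, 0.02618 (working shown to 5 dp, full precision carried).
D = 0.06283² + 0.02618² + 0.03141² + 0.03665² + 0.05236² + 0.72251² + 0.04188² + 0.02618² = 0.00395 + 0.00069 + 0.00099 + 0.00134 + 0.00274 + 0.52203 + 0.00175 + 0.00069 = 0.53417.
To 3 decimal places, D = 0.534.

0.534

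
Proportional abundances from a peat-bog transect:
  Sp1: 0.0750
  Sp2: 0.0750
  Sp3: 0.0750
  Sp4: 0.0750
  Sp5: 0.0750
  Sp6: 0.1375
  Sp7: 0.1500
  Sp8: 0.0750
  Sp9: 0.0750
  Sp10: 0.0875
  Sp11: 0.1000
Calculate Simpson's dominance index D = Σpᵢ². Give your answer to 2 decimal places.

0.10

D = 0.075² + 0.075² + 0.075² + 0.075² + 0.075² + 0.1375² + 0.15² + 0.075² + 0.075² + 0.0875² + 0.1² = 0.0056 + 0.0056 + 0.0056 + 0.0056 + 0.0056 + 0.0189 + 0.0225 + 0.0056 + 0.0056 + 0.0077 + 0.0100 = 0.0984 (working shown to 4 dp, full precision carried).
To 2 decimal places, D = 0.10.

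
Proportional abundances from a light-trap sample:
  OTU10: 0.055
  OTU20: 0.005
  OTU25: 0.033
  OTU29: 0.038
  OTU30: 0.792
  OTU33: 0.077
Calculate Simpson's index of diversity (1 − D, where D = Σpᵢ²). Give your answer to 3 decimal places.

D = 0.055² + 0.005² + 0.033² + 0.038² + 0.792² + 0.077² = 0.00302 + 0.00003 + 0.00109 + 0.00144 + 0.62726 + 0.00593 = 0.63878 (working shown to 5 dp, full precision carried).
So 1 − D = 0.36122, i.e. 0.361 to 3 decimal places.

0.361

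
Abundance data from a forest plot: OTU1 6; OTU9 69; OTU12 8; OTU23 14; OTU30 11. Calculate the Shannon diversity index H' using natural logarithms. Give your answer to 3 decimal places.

Total N = 6+69+8+14+11 = 108, so the proportions are 0.05556, 0.63889, 0.07407, 0.12963, 0.10185 (working shown to 5 dp, full precision carried).
Each pᵢ ln pᵢ term: 0.05556×(-2.89037)=-0.16058, 0.63889×(-0.44802)=-0.28624, 0.07407×(-2.60269)=-0.19279, 0.12963×(-2.04307)=-0.26484, 0.10185×(-2.28424)=-0.23265.
Sum = -1.13710, so H' = 1.137.

1.137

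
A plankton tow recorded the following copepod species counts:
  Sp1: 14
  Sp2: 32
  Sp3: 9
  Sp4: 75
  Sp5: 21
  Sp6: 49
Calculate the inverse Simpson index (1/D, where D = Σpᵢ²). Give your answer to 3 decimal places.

Total N = 14+32+9+75+21+49 = 200, so the proportions are 0.07, 0.16, 0.045, 0.375, 0.105, 0.245 (working shown to 7 dp, full precision carried).
D = 0.07² + 0.16² + 0.045² + 0.375² + 0.105² + 0.245² = 0.0049000 + 0.0256000 + 0.0020250 + 0.1406250 + 0.0110250 + 0.0600250 = 0.2442000.
So 1/D = 4.09500, i.e. 4.095 to 3 decimal places.

4.095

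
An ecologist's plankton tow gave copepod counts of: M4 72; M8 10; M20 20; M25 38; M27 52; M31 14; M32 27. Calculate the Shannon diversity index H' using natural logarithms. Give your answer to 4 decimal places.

Total N = 72+10+20+38+52+14+27 = 233, so the proportions are 0.309013, 0.042918, 0.085837, 0.16309, 0.223176, 0.060086, 0.11588 (working shown to 6 dp, full precision carried).
Each pᵢ ln pᵢ term: 0.309013×(-1.174372)=-0.362896, 0.042918×(-3.148453)=-0.135127, 0.085837×(-2.455306)=-0.210756, 0.16309×(-1.813452)=-0.295756, 0.223176×(-1.499795)=-0.334718, 0.060086×(-2.811981)=-0.168960, 0.11588×(-2.155202)=-0.249744.
Sum = -1.757958, so H' = 1.7580.

1.7580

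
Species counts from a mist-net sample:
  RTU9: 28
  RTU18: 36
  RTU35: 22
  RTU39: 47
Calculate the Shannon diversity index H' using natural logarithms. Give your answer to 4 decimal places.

Total N = 28+36+22+47 = 133, so the proportions are 0.210526, 0.270677, 0.165414, 0.353383 (working shown to 6 dp, full precision carried).
Each pᵢ ln pᵢ term: 0.210526×(-1.558145)=-0.328030, 0.270677×(-1.306830)=-0.353728, 0.165414×(-1.799307)=-0.297630, 0.353383×(-1.040202)=-0.367590.
Sum = -1.346979, so H' = 1.3470.

1.3470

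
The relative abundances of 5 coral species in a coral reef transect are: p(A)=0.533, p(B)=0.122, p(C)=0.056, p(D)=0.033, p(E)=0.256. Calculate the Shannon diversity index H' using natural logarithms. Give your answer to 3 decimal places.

Each pᵢ ln pᵢ term (working shown to 5 dp, full precision carried): 0.533×(-0.62923)=-0.33538, 0.122×(-2.10373)=-0.25666, 0.056×(-2.88240)=-0.16141, 0.033×(-3.41125)=-0.11257, 0.256×(-1.36258)=-0.34882.
Sum = -1.21484, so H' = 1.215.

1.215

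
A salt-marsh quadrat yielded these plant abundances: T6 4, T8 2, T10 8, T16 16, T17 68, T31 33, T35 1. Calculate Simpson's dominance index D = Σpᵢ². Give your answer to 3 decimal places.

0.347

Total N = 4+2+8+16+68+33+1 = 132, so the proportions are 0.0303, 0.01515, 0.06061, 0.12121, 0.51515, 0.25, 0.00758 (working shown to 5 dp, full precision carried).
D = 0.0303² + 0.01515² + 0.06061² + 0.12121² + 0.51515² + 0.25² + 0.00758² = 0.00092 + 0.00023 + 0.00367 + 0.01469 + 0.26538 + 0.06250 + 0.00006 = 0.34745.
To 3 decimal places, D = 0.347.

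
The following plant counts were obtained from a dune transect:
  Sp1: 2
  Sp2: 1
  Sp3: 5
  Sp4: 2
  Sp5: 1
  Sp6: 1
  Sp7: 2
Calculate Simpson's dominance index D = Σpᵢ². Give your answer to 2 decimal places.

0.20

Total N = 2+1+5+2+1+1+2 = 14, so the proportions are 0.1429, 0.0714, 0.3571, 0.1429, 0.0714, 0.0714, 0.1429 (working shown to 4 dp, full precision carried).
D = 0.1429² + 0.0714² + 0.3571² + 0.1429² + 0.0714² + 0.0714² + 0.1429² = 0.0204 + 0.0051 + 0.1276 + 0.0204 + 0.0051 + 0.0051 + 0.0204 = 0.2041.
To 2 decimal places, D = 0.20.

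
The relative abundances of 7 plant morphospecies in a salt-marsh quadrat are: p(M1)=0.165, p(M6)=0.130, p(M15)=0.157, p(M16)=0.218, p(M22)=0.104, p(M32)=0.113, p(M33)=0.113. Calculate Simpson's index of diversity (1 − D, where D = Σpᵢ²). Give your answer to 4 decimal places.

D = 0.165² + 0.13² + 0.157² + 0.218² + 0.104² + 0.113² + 0.113² = 0.027225 + 0.016900 + 0.024649 + 0.047524 + 0.010816 + 0.012769 + 0.012769 = 0.152652 (working shown to 6 dp, full precision carried).
So 1 − D = 0.847348, i.e. 0.8473 to 4 decimal places.

0.8473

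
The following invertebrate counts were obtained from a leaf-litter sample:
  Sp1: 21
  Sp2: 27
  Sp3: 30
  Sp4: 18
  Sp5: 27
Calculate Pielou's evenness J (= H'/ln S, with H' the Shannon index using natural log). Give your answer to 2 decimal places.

0.99

Total N = 21+27+30+18+27 = 123, so the proportions are 0.1707, 0.2195, 0.2439, 0.1463, 0.2195 (working shown to 4 dp, full precision carried).
H' = −Σ pᵢ ln pᵢ = −((-0.3018) + (-0.3329) + (-0.3441) + (-0.2812) + (-0.3329)) = 1.5929.
With S = 5 species, ln S = 1.6094, so J = 1.5929/1.6094 = 0.9897, i.e. 0.99 to 2 decimal places.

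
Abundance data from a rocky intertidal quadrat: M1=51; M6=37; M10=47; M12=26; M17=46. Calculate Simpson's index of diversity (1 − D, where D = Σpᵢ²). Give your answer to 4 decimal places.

0.7906

Total N = 51+37+47+26+46 = 207, so the proportions are 0.246377, 0.178744, 0.227053, 0.125604, 0.222222 (working shown to 6 dp, full precision carried).
D = 0.246377² + 0.178744² + 0.227053² + 0.125604² + 0.222222² = 0.060702 + 0.031949 + 0.051553 + 0.015776 + 0.049383 = 0.209363.
So 1 − D = 0.790637, i.e. 0.7906 to 4 decimal places.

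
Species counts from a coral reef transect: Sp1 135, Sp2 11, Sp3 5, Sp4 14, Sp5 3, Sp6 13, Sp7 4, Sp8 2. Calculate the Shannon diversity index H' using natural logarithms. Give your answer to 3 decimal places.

1.075

Total N = 135+11+5+14+3+13+4+2 = 187, so the proportions are 0.72193, 0.05882, 0.02674, 0.07487, 0.01604, 0.06952, 0.02139, 0.0107 (working shown to 5 dp, full precision carried).
Each pᵢ ln pᵢ term: 0.72193×(-0.32583)=-0.23523, 0.05882×(-2.83321)=-0.16666, 0.02674×(-3.62167)=-0.09684, 0.07487×(-2.59205)=-0.19406, 0.01604×(-4.13250)=-0.06630, 0.06952×(-2.66616)=-0.18535, 0.02139×(-3.84481)=-0.08224, 0.0107×(-4.53796)=-0.04853.
Sum = -1.07520, so H' = 1.075.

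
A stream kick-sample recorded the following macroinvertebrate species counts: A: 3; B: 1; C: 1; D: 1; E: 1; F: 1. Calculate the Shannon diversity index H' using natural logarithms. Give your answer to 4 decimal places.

Total N = 3+1+1+1+1+1 = 8, so the proportions are 0.375, 0.125, 0.125, 0.125, 0.125, 0.125 (working shown to 6 dp, full precision carried).
Each pᵢ ln pᵢ term: 0.375×(-0.980829)=-0.367811, 0.125×(-2.079442)=-0.259930, 0.125×(-2.079442)=-0.259930, 0.125×(-2.079442)=-0.259930, 0.125×(-2.079442)=-0.259930, 0.125×(-2.079442)=-0.259930.
Sum = -1.667462, so H' = 1.6675.

1.6675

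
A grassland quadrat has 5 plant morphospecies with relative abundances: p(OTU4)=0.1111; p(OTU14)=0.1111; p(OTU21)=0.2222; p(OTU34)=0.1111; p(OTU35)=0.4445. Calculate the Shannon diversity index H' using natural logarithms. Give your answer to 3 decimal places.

Each pᵢ ln pᵢ term (working shown to 5 dp, full precision carried): 0.1111×(-2.19732)=-0.24412, 0.1111×(-2.19732)=-0.24412, 0.2222×(-1.50418)=-0.33423, 0.1111×(-2.19732)=-0.24412, 0.4445×(-0.81081)=-0.36040.
Sum = -1.42700, so H' = 1.427.

1.427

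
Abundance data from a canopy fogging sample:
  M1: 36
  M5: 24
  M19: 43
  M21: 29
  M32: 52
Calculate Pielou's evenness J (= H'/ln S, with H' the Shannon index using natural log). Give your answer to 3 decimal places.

0.977

Total N = 36+24+43+29+52 = 184, so the proportions are 0.19565, 0.13043, 0.2337, 0.15761, 0.28261 (working shown to 5 dp, full precision carried).
H' = −Σ pᵢ ln pᵢ = −((-0.31919) + (-0.26568) + (-0.33973) + (-0.29120) + (-0.35713)) = 1.57294.
With S = 5 species, ln S = 1.60944, so J = 1.57294/1.60944 = 0.97732, i.e. 0.977 to 3 decimal places.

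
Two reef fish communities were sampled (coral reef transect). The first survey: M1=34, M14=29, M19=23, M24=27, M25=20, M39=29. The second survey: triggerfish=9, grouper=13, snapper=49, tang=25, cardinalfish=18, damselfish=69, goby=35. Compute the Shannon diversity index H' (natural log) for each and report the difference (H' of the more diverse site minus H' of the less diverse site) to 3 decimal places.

0.030

The first survey: N=162, proportions 0.209877, 0.179012, 0.141975, 0.166667, 0.123457, 0.179012, giving H' = 1.777609 (working shown to 6 dp, full precision carried).
The second survey: N=218, proportions 0.041284, 0.059633, 0.224771, 0.114679, 0.082569, 0.316514, 0.16055, giving H' = 1.747304.
Difference = |1.777609 − 1.747304| = 0.030305, i.e. 0.030 to 3 decimal places.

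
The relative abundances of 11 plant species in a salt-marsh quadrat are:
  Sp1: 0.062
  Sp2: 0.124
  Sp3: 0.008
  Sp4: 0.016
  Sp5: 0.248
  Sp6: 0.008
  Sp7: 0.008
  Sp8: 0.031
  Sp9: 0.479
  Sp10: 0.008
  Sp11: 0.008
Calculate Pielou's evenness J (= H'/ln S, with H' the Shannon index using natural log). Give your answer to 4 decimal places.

0.6241

H' = −Σ pᵢ ln pᵢ = −((-0.172398) + (-0.258847) + (-0.038627) + (-0.066163) + (-0.345793) + (-0.038627) + (-0.038627) + (-0.107687) + (-0.352570) + (-0.038627) + (-0.038627)) = 1.496590 (working shown to 6 dp, full precision carried).
With S = 11 species, ln S = 2.397895, so J = 1.496590/2.397895 = 0.624127, i.e. 0.6241 to 4 decimal places.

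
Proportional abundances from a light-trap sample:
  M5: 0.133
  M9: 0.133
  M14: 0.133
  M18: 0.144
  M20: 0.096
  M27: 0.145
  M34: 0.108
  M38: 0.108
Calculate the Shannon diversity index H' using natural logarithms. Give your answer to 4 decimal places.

Each pᵢ ln pᵢ term (working shown to 6 dp, full precision carried): 0.133×(-2.017406)=-0.268315, 0.133×(-2.017406)=-0.268315, 0.133×(-2.017406)=-0.268315, 0.144×(-1.937942)=-0.279064, 0.096×(-2.343407)=-0.224967, 0.145×(-1.931022)=-0.279998, 0.108×(-2.225624)=-0.240367, 0.108×(-2.225624)=-0.240367.
Sum = -2.069709, so H' = 2.0697.

2.0697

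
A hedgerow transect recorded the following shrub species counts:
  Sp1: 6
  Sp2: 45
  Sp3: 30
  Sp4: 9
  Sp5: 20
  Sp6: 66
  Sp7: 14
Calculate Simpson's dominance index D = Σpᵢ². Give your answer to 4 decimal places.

0.2214

Total N = 6+45+30+9+20+66+14 = 190, so the proportions are 0.031579, 0.236842, 0.157895, 0.047368, 0.105263, 0.347368, 0.073684 (working shown to 6 dp, full precision carried).
D = 0.031579² + 0.236842² + 0.157895² + 0.047368² + 0.105263² + 0.347368² + 0.073684² = 0.000997 + 0.056094 + 0.024931 + 0.002244 + 0.011080 + 0.120665 + 0.005429 = 0.221440.
To 4 decimal places, D = 0.2214.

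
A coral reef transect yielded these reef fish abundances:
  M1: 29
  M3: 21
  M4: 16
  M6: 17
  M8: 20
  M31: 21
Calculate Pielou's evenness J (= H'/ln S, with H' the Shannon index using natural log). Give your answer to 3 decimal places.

0.989

Total N = 29+21+16+17+20+21 = 124, so the proportions are 0.23387, 0.16935, 0.12903, 0.1371, 0.16129, 0.16935 (working shown to 5 dp, full precision carried).
H' = −Σ pᵢ ln pᵢ = −((-0.33981) + (-0.30073) + (-0.26422) + (-0.27242) + (-0.29428) + (-0.30073)) = 1.77220.
With S = 6 species, ln S = 1.79176, so J = 1.77220/1.79176 = 0.98908, i.e. 0.989 to 3 decimal places.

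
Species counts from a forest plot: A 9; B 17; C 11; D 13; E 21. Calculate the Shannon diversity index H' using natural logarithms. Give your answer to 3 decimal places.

Total N = 9+17+11+13+21 = 71, so the proportions are 0.12676, 0.23944, 0.15493, 0.1831, 0.29577 (working shown to 5 dp, full precision carried).
Each pᵢ ln pᵢ term: 0.12676×(-2.06546)=-0.26182, 0.23944×(-1.42947)=-0.34227, 0.15493×(-1.86478)=-0.28891, 0.1831×(-1.69773)=-0.31085, 0.29577×(-1.21816)=-0.36030.
Sum = -1.56415, so H' = 1.564.

1.564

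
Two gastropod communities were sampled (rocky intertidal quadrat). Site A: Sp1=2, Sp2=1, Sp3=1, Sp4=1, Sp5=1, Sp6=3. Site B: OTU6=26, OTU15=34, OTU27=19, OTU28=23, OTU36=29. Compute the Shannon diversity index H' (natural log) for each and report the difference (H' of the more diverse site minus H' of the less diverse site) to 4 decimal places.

0.0867

Site A: N=9, proportions 0.222222, 0.111111, 0.111111, 0.111111, 0.111111, 0.333333, giving H' = 1.676988 (working shown to 6 dp, full precision carried).
Site B: N=131, proportions 0.198473, 0.259542, 0.145038, 0.175573, 0.221374, giving H' = 1.590319.
Difference = |1.676988 − 1.590319| = 0.086669, i.e. 0.0867 to 4 decimal places.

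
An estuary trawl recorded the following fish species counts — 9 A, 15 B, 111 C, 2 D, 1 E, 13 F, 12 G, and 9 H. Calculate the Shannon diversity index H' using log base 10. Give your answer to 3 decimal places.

0.550

Total N = 9+15+111+2+1+13+12+9 = 172, so the proportions are 0.05233, 0.08721, 0.64535, 0.01163, 0.00581, 0.07558, 0.06977, 0.05233 (working shown to 5 dp, full precision carried).
Each pᵢ log₁₀ pᵢ term: 0.05233×(-1.28129)=-0.06704, 0.08721×(-1.05944)=-0.09239, 0.64535×(-0.19021)=-0.12275, 0.01163×(-1.93450)=-0.02249, 0.00581×(-2.23553)=-0.01300, 0.07558×(-1.12159)=-0.08477, 0.06977×(-1.15635)=-0.08068, 0.05233×(-1.28129)=-0.06704.
Sum = -0.55017, so H' = 0.550.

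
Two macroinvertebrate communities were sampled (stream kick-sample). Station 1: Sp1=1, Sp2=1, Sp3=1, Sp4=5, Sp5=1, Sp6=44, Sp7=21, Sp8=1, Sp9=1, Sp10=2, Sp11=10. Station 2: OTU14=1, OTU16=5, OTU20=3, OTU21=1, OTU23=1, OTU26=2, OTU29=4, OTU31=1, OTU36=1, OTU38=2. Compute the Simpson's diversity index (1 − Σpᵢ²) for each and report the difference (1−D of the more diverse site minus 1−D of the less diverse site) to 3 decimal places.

Station 1: N=88, proportions 0.01136, 0.01136, 0.01136, 0.05682, 0.01136, 0.5, 0.23864, 0.01136, 0.01136, 0.02273, 0.11364, giving 1−D = 0.67562 (working shown to 5 dp, full precision carried).
Station 2: N=21, proportions 0.04762, 0.2381, 0.14286, 0.04762, 0.04762, 0.09524, 0.19048, 0.04762, 0.04762, 0.09524, giving 1−D = 0.85714.
Difference = |0.67562 − 0.85714| = 0.18152, i.e. 0.182 to 3 decimal places.

0.182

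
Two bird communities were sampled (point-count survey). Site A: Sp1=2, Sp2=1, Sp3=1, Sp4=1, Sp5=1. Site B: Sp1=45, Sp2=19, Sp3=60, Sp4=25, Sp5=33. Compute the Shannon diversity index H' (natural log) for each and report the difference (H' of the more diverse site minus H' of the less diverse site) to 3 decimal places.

0.031

Site A: N=6, proportions 0.33333, 0.16667, 0.16667, 0.16667, 0.16667, giving H' = 1.56071 (working shown to 5 dp, full precision carried).
Site B: N=182, proportions 0.24725, 0.1044, 0.32967, 0.13736, 0.18132, giving H' = 1.52949.
Difference = |1.56071 − 1.52949| = 0.03122, i.e. 0.031 to 3 decimal places.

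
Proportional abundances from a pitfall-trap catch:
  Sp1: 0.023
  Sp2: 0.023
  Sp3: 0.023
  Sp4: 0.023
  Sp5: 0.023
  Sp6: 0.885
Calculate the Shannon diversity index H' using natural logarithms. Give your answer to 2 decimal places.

Each pᵢ ln pᵢ term (working shown to 4 dp, full precision carried): 0.023×(-3.7723)=-0.0868, 0.023×(-3.7723)=-0.0868, 0.023×(-3.7723)=-0.0868, 0.023×(-3.7723)=-0.0868, 0.023×(-3.7723)=-0.0868, 0.885×(-0.1222)=-0.1081.
Sum = -0.5419, so H' = 0.54.

0.54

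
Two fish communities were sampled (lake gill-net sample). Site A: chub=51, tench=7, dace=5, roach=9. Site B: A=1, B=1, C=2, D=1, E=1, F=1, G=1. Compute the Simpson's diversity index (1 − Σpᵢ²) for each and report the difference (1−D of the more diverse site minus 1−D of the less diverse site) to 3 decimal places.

0.375

Site A: N=72, proportions 0.70833, 0.09722, 0.06944, 0.125, giving 1−D = 0.46836 (working shown to 5 dp, full precision carried).
Site B: N=8, proportions 0.125, 0.125, 0.25, 0.125, 0.125, 0.125, 0.125, giving 1−D = 0.84375.
Difference = |0.46836 − 0.84375| = 0.37539, i.e. 0.375 to 3 decimal places.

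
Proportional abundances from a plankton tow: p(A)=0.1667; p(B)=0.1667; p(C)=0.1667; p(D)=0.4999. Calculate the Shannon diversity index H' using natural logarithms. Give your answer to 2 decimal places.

Each pᵢ ln pᵢ term (working shown to 4 dp, full precision carried): 0.1667×(-1.7916)=-0.2987, 0.1667×(-1.7916)=-0.2987, 0.1667×(-1.7916)=-0.2987, 0.4999×(-0.6933)=-0.3466.
Sum = -1.2426, so H' = 1.24.

1.24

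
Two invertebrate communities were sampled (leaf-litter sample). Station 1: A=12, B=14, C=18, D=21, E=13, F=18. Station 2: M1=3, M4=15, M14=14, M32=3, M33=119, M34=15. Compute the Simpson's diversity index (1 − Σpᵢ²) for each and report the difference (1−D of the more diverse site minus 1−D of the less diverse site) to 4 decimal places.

0.3457

Station 1: N=96, proportions 0.125, 0.145833, 0.1875, 0.21875, 0.135417, 0.1875, giving 1−D = 0.826606 (working shown to 6 dp, full precision carried).
Station 2: N=169, proportions 0.017751, 0.088757, 0.08284, 0.017751, 0.704142, 0.088757, giving 1−D = 0.480936.
Difference = |0.826606 − 0.480936| = 0.345670, i.e. 0.3457 to 4 decimal places.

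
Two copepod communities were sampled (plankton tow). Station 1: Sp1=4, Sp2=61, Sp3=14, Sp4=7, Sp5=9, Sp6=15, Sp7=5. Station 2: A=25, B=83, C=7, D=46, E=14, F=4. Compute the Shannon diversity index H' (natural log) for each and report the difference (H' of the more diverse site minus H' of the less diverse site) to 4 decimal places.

0.0898

Station 1: N=115, proportions 0.034783, 0.530435, 0.121739, 0.06087, 0.078261, 0.130435, 0.043478, giving H' = 1.481283 (working shown to 6 dp, full precision carried).
Station 2: N=179, proportions 0.139665, 0.463687, 0.039106, 0.256983, 0.078212, 0.022346, giving H' = 1.391483.
Difference = |1.481283 − 1.391483| = 0.089800, i.e. 0.0898 to 4 decimal places.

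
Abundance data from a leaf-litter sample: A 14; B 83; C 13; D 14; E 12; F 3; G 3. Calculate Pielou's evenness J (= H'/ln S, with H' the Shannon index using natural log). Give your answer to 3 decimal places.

0.700

Total N = 14+83+13+14+12+3+3 = 142, so the proportions are 0.09859, 0.58451, 0.09155, 0.09859, 0.08451, 0.02113, 0.02113 (working shown to 5 dp, full precision carried).
H' = −Σ pᵢ ln pᵢ = −((-0.22841) + (-0.31387) + (-0.21888) + (-0.22841) + (-0.20881) + (-0.08149) + (-0.08149)) = 1.36137.
With S = 7 species, ln S = 1.94591, so J = 1.36137/1.94591 = 0.69961, i.e. 0.700 to 3 decimal places.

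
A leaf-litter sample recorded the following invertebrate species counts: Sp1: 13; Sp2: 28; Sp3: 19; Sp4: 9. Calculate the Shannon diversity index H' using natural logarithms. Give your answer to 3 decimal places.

Total N = 13+28+19+9 = 69, so the proportions are 0.18841, 0.4058, 0.27536, 0.13043 (working shown to 5 dp, full precision carried).
Each pᵢ ln pᵢ term: 0.18841×(-1.66916)=-0.31448, 0.4058×(-0.90190)=-0.36599, 0.27536×(-1.28967)=-0.35513, 0.13043×(-2.03688)=-0.26568.
Sum = -1.30127, so H' = 1.301.

1.301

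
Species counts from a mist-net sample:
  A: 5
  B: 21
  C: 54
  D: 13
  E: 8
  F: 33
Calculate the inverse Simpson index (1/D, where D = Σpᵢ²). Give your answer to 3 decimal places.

3.817

Total N = 5+21+54+13+8+33 = 134, so the proportions are 0.0373134, 0.1567164, 0.4029851, 0.0970149, 0.0597015, 0.2462687 (working shown to 7 dp, full precision carried).
D = 0.0373134² + 0.1567164² + 0.4029851² + 0.0970149² + 0.0597015² + 0.2462687² = 0.0013923 + 0.0245600 + 0.1623970 + 0.0094119 + 0.0035643 + 0.0606483 = 0.2619737.
So 1/D = 3.81718, i.e. 3.817 to 3 decimal places.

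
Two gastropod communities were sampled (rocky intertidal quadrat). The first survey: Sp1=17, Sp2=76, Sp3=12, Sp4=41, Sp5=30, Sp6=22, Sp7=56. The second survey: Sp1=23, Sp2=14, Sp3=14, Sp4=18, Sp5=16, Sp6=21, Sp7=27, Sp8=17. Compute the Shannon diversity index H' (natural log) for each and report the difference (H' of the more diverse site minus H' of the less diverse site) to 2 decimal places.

The first survey: N=254, proportions 0.0669291, 0.2992126, 0.0472441, 0.1614173, 0.1181102, 0.0866142, 0.2204724, giving H' = 1.7781443 (working shown to 7 dp, full precision carried).
The second survey: N=150, proportions 0.1533333, 0.0933333, 0.0933333, 0.12, 0.1066667, 0.14, 0.18, 0.1133333, giving H' = 2.0540668.
Difference = |1.7781443 − 2.0540668| = 0.2759225, i.e. 0.28 to 2 decimal places.

0.28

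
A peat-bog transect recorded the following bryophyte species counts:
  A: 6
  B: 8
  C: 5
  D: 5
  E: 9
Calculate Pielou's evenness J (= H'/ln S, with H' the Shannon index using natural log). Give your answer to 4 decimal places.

0.9815

Total N = 6+8+5+5+9 = 33, so the proportions are 0.181818, 0.242424, 0.151515, 0.151515, 0.272727 (working shown to 6 dp, full precision carried).
H' = −Σ pᵢ ln pᵢ = −((-0.309954) + (-0.343531) + (-0.285920) + (-0.285920) + (-0.354350)) = 1.579675.
With S = 5 species, ln S = 1.609438, so J = 1.579675/1.609438 = 0.981507, i.e. 0.9815 to 4 decimal places.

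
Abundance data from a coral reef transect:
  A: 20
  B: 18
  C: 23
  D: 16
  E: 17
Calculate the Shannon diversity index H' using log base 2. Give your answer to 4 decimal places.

2.3096

Total N = 20+18+23+16+17 = 94, so the proportions are 0.212766, 0.191489, 0.244681, 0.170213, 0.180851 (working shown to 6 dp, full precision carried).
Each pᵢ log₂ pᵢ term: 0.212766×(-2.232661)=-0.475034, 0.191489×(-2.384664)=-0.456638, 0.244681×(-2.031027)=-0.496953, 0.170213×(-2.554589)=-0.434824, 0.180851×(-2.467126)=-0.446182.
Sum = -2.309631, so H' = 2.3096.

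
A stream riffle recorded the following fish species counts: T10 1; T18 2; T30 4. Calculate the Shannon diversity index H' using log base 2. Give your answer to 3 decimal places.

Total N = 1+2+4 = 7, so the proportions are 0.14286, 0.28571, 0.57143 (working shown to 5 dp, full precision carried).
Each pᵢ log₂ pᵢ term: 0.14286×(-2.80735)=-0.40105, 0.28571×(-1.80735)=-0.51639, 0.57143×(-0.80735)=-0.46135.
Sum = -1.37878, so H' = 1.379.

1.379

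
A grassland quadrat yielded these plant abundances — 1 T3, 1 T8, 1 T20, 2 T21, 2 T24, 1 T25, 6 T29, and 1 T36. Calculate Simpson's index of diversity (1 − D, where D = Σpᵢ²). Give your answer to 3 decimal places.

Total N = 1+1+1+2+2+1+6+1 = 15, so the proportions are 0.06667, 0.06667, 0.06667, 0.13333, 0.13333, 0.06667, 0.4, 0.06667 (working shown to 5 dp, full precision carried).
D = 0.06667² + 0.06667² + 0.06667² + 0.13333² + 0.13333² + 0.06667² + 0.4² + 0.06667² = 0.00444 + 0.00444 + 0.00444 + 0.01778 + 0.01778 + 0.00444 + 0.16000 + 0.00444 = 0.21778.
So 1 − D = 0.78222, i.e. 0.782 to 3 decimal places.

0.782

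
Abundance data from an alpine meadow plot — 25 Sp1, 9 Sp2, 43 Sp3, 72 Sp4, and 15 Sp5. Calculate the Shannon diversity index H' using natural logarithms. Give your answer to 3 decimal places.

1.377

Total N = 25+9+43+72+15 = 164, so the proportions are 0.15244, 0.05488, 0.2622, 0.43902, 0.09146 (working shown to 5 dp, full precision carried).
Each pᵢ ln pᵢ term: 0.15244×(-1.88099)=-0.28674, 0.05488×(-2.90264)=-0.15929, 0.2622×(-1.33867)=-0.35099, 0.43902×(-0.82320)=-0.36141, 0.09146×(-2.39182)=-0.21876.
Sum = -1.37719, so H' = 1.377.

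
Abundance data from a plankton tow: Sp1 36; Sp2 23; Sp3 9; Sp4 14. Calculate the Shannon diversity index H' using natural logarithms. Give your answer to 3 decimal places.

1.262

Total N = 36+23+9+14 = 82, so the proportions are 0.43902, 0.28049, 0.10976, 0.17073 (working shown to 5 dp, full precision carried).
Each pᵢ ln pᵢ term: 0.43902×(-0.82320)=-0.36141, 0.28049×(-1.27123)=-0.35656, 0.10976×(-2.20949)=-0.24251, 0.17073×(-1.76766)=-0.30180.
Sum = -1.26227, so H' = 1.262.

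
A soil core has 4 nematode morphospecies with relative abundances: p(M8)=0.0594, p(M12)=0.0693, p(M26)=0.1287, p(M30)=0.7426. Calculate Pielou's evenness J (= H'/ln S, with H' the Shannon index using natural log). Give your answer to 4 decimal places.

H' = −Σ pᵢ ln pᵢ = −((-0.167714) + (-0.184983) + (-0.263870) + (-0.220996)) = 0.837563 (working shown to 6 dp, full precision carried).
With S = 4 species, ln S = 1.386294, so J = 0.837563/1.386294 = 0.604174, i.e. 0.6042 to 4 decimal places.

0.6042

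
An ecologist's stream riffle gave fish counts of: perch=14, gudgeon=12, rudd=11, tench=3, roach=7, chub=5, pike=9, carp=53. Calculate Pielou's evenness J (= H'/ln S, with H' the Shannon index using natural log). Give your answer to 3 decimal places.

Total N = 14+12+11+3+7+5+9+53 = 114, so the proportions are 0.12281, 0.10526, 0.09649, 0.02632, 0.0614, 0.04386, 0.07895, 0.46491 (working shown to 5 dp, full precision carried).
H' = −Σ pᵢ ln pᵢ = −((-0.25754) + (-0.23698) + (-0.22563) + (-0.09573) + (-0.17133) + (-0.13714) + (-0.20045) + (-0.35608)) = 1.68087.
With S = 8 species, ln S = 2.07944, so J = 1.68087/2.07944 = 0.80833, i.e. 0.808 to 3 decimal places.

0.808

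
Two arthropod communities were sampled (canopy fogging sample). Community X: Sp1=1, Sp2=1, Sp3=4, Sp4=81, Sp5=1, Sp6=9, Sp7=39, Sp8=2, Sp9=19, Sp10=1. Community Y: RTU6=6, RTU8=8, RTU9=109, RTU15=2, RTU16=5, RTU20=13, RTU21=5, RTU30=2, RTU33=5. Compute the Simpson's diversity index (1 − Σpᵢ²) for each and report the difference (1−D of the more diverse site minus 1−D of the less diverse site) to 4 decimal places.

0.1668

Community X: N=158, proportions 0.006329, 0.006329, 0.025316, 0.512658, 0.006329, 0.056962, 0.246835, 0.012658, 0.120253, 0.006329, giving 1−D = 0.657587 (working shown to 6 dp, full precision carried).
Community Y: N=155, proportions 0.03871, 0.051613, 0.703226, 0.012903, 0.032258, 0.083871, 0.032258, 0.012903, 0.032258, giving 1−D = 0.490822.
Difference = |0.657587 − 0.490822| = 0.166765, i.e. 0.1668 to 4 decimal places.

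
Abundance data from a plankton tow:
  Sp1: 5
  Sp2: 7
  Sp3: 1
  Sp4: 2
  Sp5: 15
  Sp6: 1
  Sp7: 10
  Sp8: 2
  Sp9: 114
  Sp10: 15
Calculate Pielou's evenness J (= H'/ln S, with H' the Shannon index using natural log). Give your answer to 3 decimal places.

0.547

Total N = 5+7+1+2+15+1+10+2+114+15 = 172, so the proportions are 0.02907, 0.0407, 0.00581, 0.01163, 0.08721, 0.00581, 0.05814, 0.01163, 0.66279, 0.08721 (working shown to 5 dp, full precision carried).
H' = −Σ pᵢ ln pᵢ = −((-0.10285) + (-0.13030) + (-0.02993) + (-0.05179) + (-0.21274) + (-0.02993) + (-0.16540) + (-0.05179) + (-0.27260) + (-0.21274)) = 1.26008.
With S = 10 species, ln S = 2.30259, so J = 1.26008/2.30259 = 0.54725, i.e. 0.547 to 3 decimal places.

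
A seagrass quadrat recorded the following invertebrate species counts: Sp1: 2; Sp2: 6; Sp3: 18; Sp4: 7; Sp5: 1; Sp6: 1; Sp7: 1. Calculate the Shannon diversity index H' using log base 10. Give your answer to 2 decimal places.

Total N = 2+6+18+7+1+1+1 = 36, so the proportions are 0.0556, 0.1667, 0.5, 0.1944, 0.0278, 0.0278, 0.0278 (working shown to 4 dp, full precision carried).
Each pᵢ log₁₀ pᵢ term: 0.0556×(-1.2553)=-0.0697, 0.1667×(-0.7782)=-0.1297, 0.5×(-0.3010)=-0.1505, 0.1944×(-0.7112)=-0.1383, 0.0278×(-1.5563)=-0.0432, 0.0278×(-1.5563)=-0.0432, 0.0278×(-1.5563)=-0.0432.
Sum = -0.6179, so H' = 0.62.

0.62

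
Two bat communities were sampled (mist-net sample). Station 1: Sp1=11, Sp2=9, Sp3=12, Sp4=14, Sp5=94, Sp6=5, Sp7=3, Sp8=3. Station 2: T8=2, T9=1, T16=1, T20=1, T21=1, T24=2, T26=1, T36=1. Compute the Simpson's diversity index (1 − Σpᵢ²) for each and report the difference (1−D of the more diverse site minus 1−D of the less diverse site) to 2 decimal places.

Station 1: N=151, proportions 0.0728, 0.0596, 0.0795, 0.0927, 0.6225, 0.0331, 0.0199, 0.0199, giving 1−D = 0.5868 (working shown to 4 dp, full precision carried).
Station 2: N=10, proportions 0.2, 0.1, 0.1, 0.1, 0.1, 0.2, 0.1, 0.1, giving 1−D = 0.8600.
Difference = |0.5868 − 0.8600| = 0.2732, i.e. 0.27 to 2 decimal places.

0.27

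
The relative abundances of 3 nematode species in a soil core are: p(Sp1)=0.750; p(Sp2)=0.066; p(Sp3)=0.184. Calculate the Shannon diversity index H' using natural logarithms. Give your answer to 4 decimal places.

0.7066

Each pᵢ ln pᵢ term (working shown to 6 dp, full precision carried): 0.75×(-0.287682)=-0.215762, 0.066×(-2.718101)=-0.179395, 0.184×(-1.692820)=-0.311479.
Sum = -0.706635, so H' = 0.7066.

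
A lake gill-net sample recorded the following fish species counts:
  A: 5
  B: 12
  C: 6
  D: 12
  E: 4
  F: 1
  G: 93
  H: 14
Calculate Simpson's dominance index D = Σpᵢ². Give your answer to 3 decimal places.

Total N = 5+12+6+12+4+1+93+14 = 147, so the proportions are 0.03401, 0.08163, 0.04082, 0.08163, 0.02721, 0.0068, 0.63265, 0.09524 (working shown to 5 dp, full precision carried).
D = 0.03401² + 0.08163² + 0.04082² + 0.08163² + 0.02721² + 0.0068² + 0.63265² + 0.09524² = 0.00116 + 0.00666 + 0.00167 + 0.00666 + 0.00074 + 0.00005 + 0.40025 + 0.00907 = 0.42626.
To 3 decimal places, D = 0.426.

0.426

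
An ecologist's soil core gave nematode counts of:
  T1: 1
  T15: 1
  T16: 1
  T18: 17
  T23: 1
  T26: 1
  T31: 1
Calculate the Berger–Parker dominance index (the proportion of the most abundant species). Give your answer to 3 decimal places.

0.739

Total N = 1+1+1+17+1+1+1 = 23, so the proportions are 0.04348, 0.04348, 0.04348, 0.73913, 0.04348, 0.04348, 0.04348 (working shown to 5 dp, full precision carried).
The largest proportion is 0.73913, i.e. d = 0.739 to 3 decimal places.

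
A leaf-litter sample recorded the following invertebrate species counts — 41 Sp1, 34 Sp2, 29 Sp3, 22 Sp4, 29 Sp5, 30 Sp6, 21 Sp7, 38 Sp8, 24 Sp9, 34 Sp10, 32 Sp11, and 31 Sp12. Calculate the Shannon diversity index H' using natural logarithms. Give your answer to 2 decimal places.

2.47

Total N = 41+34+29+22+29+30+21+38+24+34+32+31 = 365, so the proportions are 0.1123, 0.0932, 0.0795, 0.0603, 0.0795, 0.0822, 0.0575, 0.1041, 0.0658, 0.0932, 0.0877, 0.0849 (working shown to 4 dp, full precision carried).
Each pᵢ ln pᵢ term: 0.1123×(-2.1863)=-0.2456, 0.0932×(-2.3735)=-0.2211, 0.0795×(-2.5326)=-0.2012, 0.0603×(-2.8089)=-0.1693, 0.0795×(-2.5326)=-0.2012, 0.0822×(-2.4987)=-0.2054, 0.0575×(-2.8554)=-0.1643, 0.1041×(-2.2623)=-0.2355, 0.0658×(-2.7218)=-0.1790, 0.0932×(-2.3735)=-0.2211, 0.0877×(-2.4342)=-0.2134, 0.0849×(-2.4659)=-0.2094.
Sum = -2.4665, so H' = 2.47.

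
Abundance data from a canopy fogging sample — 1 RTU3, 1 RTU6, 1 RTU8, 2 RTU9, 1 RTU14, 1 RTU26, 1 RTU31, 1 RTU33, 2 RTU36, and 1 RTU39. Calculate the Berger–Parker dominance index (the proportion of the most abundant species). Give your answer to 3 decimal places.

0.167

Total N = 1+1+1+2+1+1+1+1+2+1 = 12, so the proportions are 0.08333, 0.08333, 0.08333, 0.16667, 0.08333, 0.08333, 0.08333, 0.08333, 0.16667, 0.08333 (working shown to 5 dp, full precision carried).
The largest proportion is 0.16667, i.e. d = 0.167 to 3 decimal places.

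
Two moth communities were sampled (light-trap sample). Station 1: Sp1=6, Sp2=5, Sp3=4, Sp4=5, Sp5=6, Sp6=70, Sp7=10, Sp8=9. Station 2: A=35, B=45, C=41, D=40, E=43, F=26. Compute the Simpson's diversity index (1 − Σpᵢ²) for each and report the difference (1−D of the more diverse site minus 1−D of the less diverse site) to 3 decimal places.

Station 1: N=115, proportions 0.05217, 0.04348, 0.03478, 0.04348, 0.05217, 0.6087, 0.08696, 0.07826, giving 1−D = 0.60537 (working shown to 5 dp, full precision carried).
Station 2: N=230, proportions 0.15217, 0.19565, 0.17826, 0.17391, 0.18696, 0.11304, giving 1−D = 0.82881.
Difference = |0.60537 − 0.82881| = 0.22344, i.e. 0.223 to 3 decimal places.

0.223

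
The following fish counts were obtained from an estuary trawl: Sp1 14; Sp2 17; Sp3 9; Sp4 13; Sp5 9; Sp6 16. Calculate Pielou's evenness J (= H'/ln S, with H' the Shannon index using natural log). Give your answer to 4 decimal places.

Total N = 14+17+9+13+9+16 = 78, so the proportions are 0.179487, 0.217949, 0.115385, 0.166667, 0.115385, 0.205128 (working shown to 6 dp, full precision carried).
H' = −Σ pᵢ ln pᵢ = −((-0.308296) + (-0.332044) + (-0.249171) + (-0.298627) + (-0.249171) + (-0.324948)) = 1.762257.
With S = 6 species, ln S = 1.791759, so J = 1.762257/1.791759 = 0.983534, i.e. 0.9835 to 4 decimal places.

0.9835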